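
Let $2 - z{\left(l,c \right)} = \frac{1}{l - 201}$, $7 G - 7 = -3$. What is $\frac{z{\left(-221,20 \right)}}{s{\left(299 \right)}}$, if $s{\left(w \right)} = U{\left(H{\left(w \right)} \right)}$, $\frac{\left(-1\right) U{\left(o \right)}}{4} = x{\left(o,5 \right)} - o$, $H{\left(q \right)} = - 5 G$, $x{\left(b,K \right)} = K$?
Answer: $- \frac{1183}{18568} \approx -0.063712$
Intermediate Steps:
$G = \frac{4}{7}$ ($G = 1 + \frac{1}{7} \left(-3\right) = 1 - \frac{3}{7} = \frac{4}{7} \approx 0.57143$)
$z{\left(l,c \right)} = 2 - \frac{1}{-201 + l}$ ($z{\left(l,c \right)} = 2 - \frac{1}{l - 201} = 2 - \frac{1}{-201 + l}$)
$H{\left(q \right)} = - \frac{20}{7}$ ($H{\left(q \right)} = \left(-5\right) \frac{4}{7} = - \frac{20}{7}$)
$U{\left(o \right)} = -20 + 4 o$ ($U{\left(o \right)} = - 4 \left(5 - o\right) = -20 + 4 o$)
$s{\left(w \right)} = - \frac{220}{7}$ ($s{\left(w \right)} = -20 + 4 \left(- \frac{20}{7}\right) = -20 - \frac{80}{7} = - \frac{220}{7}$)
$\frac{z{\left(-221,20 \right)}}{s{\left(299 \right)}} = \frac{\frac{1}{-201 - 221} \left(-403 + 2 \left(-221\right)\right)}{- \frac{220}{7}} = \frac{-403 - 442}{-422} \left(- \frac{7}{220}\right) = \left(- \frac{1}{422}\right) \left(-845\right) \left(- \frac{7}{220}\right) = \frac{845}{422} \left(- \frac{7}{220}\right) = - \frac{1183}{18568}$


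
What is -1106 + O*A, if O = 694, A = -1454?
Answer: -1010182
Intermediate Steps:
-1106 + O*A = -1106 + 694*(-1454) = -1106 - 1009076 = -1010182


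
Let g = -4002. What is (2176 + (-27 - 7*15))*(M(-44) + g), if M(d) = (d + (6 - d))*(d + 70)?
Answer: -7861224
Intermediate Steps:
M(d) = 420 + 6*d (M(d) = 6*(70 + d) = 420 + 6*d)
(2176 + (-27 - 7*15))*(M(-44) + g) = (2176 + (-27 - 7*15))*((420 + 6*(-44)) - 4002) = (2176 + (-27 - 105))*((420 - 264) - 4002) = (2176 - 132)*(156 - 4002) = 2044*(-3846) = -7861224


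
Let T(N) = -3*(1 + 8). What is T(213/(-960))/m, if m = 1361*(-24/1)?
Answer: 9/10888 ≈ 0.00082660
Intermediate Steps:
m = -32664 (m = 1361*(-24*1) = 1361*(-24) = -32664)
T(N) = -27 (T(N) = -3*9 = -27)
T(213/(-960))/m = -27/(-32664) = -27*(-1/32664) = 9/10888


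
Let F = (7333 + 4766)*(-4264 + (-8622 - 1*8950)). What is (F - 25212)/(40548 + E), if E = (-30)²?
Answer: -11009124/1727 ≈ -6374.7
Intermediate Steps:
E = 900
F = -264193764 (F = 12099*(-4264 + (-8622 - 8950)) = 12099*(-4264 - 17572) = 12099*(-21836) = -264193764)
(F - 25212)/(40548 + E) = (-264193764 - 25212)/(40548 + 900) = -264218976/41448 = -264218976*1/41448 = -11009124/1727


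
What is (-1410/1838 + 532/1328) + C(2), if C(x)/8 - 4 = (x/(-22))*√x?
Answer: 9651623/305108 - 8*√2/11 ≈ 30.605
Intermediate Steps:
C(x) = 32 - 4*x^(3/2)/11 (C(x) = 32 + 8*((x/(-22))*√x) = 32 + 8*((x*(-1/22))*√x) = 32 + 8*((-x/22)*√x) = 32 + 8*(-x^(3/2)/22) = 32 - 4*x^(3/2)/11)
(-1410/1838 + 532/1328) + C(2) = (-1410/1838 + 532/1328) + (32 - 8*√2/11) = (-1410*1/1838 + 532*(1/1328)) + (32 - 8*√2/11) = (-705/919 + 133/332) + (32 - 8*√2/11) = -111833/305108 + (32 - 8*√2/11) = 9651623/305108 - 8*√2/11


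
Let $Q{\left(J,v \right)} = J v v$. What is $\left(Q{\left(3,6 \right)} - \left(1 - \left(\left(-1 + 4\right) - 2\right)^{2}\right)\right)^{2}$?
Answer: $11664$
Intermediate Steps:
$Q{\left(J,v \right)} = J v^{2}$
$\left(Q{\left(3,6 \right)} - \left(1 - \left(\left(-1 + 4\right) - 2\right)^{2}\right)\right)^{2} = \left(3 \cdot 6^{2} - \left(1 - \left(\left(-1 + 4\right) - 2\right)^{2}\right)\right)^{2} = \left(3 \cdot 36 - \left(1 - \left(3 - 2\right)^{2}\right)\right)^{2} = \left(108 - \left(1 - 1^{2}\right)\right)^{2} = \left(108 + \left(1 - 1\right)\right)^{2} = \left(108 + 0\right)^{2} = 108^{2} = 11664$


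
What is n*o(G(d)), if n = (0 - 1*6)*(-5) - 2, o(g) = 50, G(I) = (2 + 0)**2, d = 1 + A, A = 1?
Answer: 1400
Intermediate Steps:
d = 2 (d = 1 + 1 = 2)
G(I) = 4 (G(I) = 2**2 = 4)
n = 28 (n = (0 - 6)*(-5) - 2 = -6*(-5) - 2 = 30 - 2 = 28)
n*o(G(d)) = 28*50 = 1400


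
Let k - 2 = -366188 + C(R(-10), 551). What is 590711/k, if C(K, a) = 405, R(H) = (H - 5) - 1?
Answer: -7117/4407 ≈ -1.6149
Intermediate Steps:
R(H) = -6 + H (R(H) = (-5 + H) - 1 = -6 + H)
k = -365781 (k = 2 + (-366188 + 405) = 2 - 365783 = -365781)
590711/k = 590711/(-365781) = 590711*(-1/365781) = -7117/4407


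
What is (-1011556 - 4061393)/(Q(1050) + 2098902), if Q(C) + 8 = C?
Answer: -724707/299992 ≈ -2.4158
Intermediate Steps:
Q(C) = -8 + C
(-1011556 - 4061393)/(Q(1050) + 2098902) = (-1011556 - 4061393)/((-8 + 1050) + 2098902) = -5072949/(1042 + 2098902) = -5072949/2099944 = -5072949*1/2099944 = -724707/299992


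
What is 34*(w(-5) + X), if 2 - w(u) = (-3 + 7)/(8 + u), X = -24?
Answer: -2380/3 ≈ -793.33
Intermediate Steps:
w(u) = 2 - 4/(8 + u) (w(u) = 2 - (-3 + 7)/(8 + u) = 2 - 4/(8 + u))
34*(w(-5) + X) = 34*(2*(6 - 5)/(8 - 5) - 24) = 34*(2*1/3 - 24) = 34*(2*(1/3)*1 - 24) = 34*(2/3 - 24) = 34*(-70/3) = -2380/3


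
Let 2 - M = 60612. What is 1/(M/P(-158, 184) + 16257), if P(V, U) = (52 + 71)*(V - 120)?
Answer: 17097/277976234 ≈ 6.1505e-5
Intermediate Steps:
M = -60610 (M = 2 - 1*60612 = 2 - 60612 = -60610)
P(V, U) = -14760 + 123*V (P(V, U) = 123*(-120 + V) = -14760 + 123*V)
1/(M/P(-158, 184) + 16257) = 1/(-60610/(-14760 + 123*(-158)) + 16257) = 1/(-60610/(-14760 - 19434) + 16257) = 1/(-60610/(-34194) + 16257) = 1/(-60610*(-1/34194) + 16257) = 1/(30305/17097 + 16257) = 1/(277976234/17097) = 17097/277976234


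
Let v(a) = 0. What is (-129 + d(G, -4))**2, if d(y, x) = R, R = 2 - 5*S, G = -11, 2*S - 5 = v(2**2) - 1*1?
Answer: 18769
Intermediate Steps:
S = 2 (S = 5/2 + (0 - 1*1)/2 = 5/2 + (0 - 1)/2 = 5/2 + (1/2)*(-1) = 5/2 - 1/2 = 2)
R = -8 (R = 2 - 5*2 = 2 - 10 = -8)
d(y, x) = -8
(-129 + d(G, -4))**2 = (-129 - 8)**2 = (-137)**2 = 18769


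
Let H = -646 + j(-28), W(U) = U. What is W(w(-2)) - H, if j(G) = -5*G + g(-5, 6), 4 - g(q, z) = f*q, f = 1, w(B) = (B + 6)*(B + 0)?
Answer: 489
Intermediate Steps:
w(B) = B*(6 + B) (w(B) = (6 + B)*B = B*(6 + B))
g(q, z) = 4 - q
j(G) = 9 - 5*G (j(G) = -5*G + (4 - 1*(-5)) = -5*G + (4 + 5) = -5*G + 9 = 9 - 5*G)
H = -497 (H = -646 + (9 - 5*(-28)) = -646 + (9 + 140) = -646 + 149 = -497)
W(w(-2)) - H = -2*(6 - 2) - 1*(-497) = -2*4 + 497 = -8 + 497 = 489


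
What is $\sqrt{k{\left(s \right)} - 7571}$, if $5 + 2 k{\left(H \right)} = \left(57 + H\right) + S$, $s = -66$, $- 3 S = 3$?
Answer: $\frac{i \sqrt{30314}}{2} \approx 87.055 i$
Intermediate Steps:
$S = -1$ ($S = \left(- \frac{1}{3}\right) 3 = -1$)
$k{\left(H \right)} = \frac{51}{2} + \frac{H}{2}$ ($k{\left(H \right)} = - \frac{5}{2} + \frac{\left(57 + H\right) - 1}{2} = - \frac{5}{2} + \frac{56 + H}{2} = - \frac{5}{2} + \left(28 + \frac{H}{2}\right) = \frac{51}{2} + \frac{H}{2}$)
$\sqrt{k{\left(s \right)} - 7571} = \sqrt{\left(\frac{51}{2} + \frac{1}{2} \left(-66\right)\right) - 7571} = \sqrt{\left(\frac{51}{2} - 33\right) - 7571} = \sqrt{- \frac{15}{2} - 7571} = \sqrt{- \frac{15157}{2}} = \frac{i \sqrt{30314}}{2}$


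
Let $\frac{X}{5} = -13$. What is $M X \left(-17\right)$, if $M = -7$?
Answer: $-7735$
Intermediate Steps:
$X = -65$ ($X = 5 \left(-13\right) = -65$)
$M X \left(-17\right) = \left(-7\right) \left(-65\right) \left(-17\right) = 455 \left(-17\right) = -7735$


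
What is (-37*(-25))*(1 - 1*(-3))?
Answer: 3700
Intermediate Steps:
(-37*(-25))*(1 - 1*(-3)) = 925*(1 + 3) = 925*4 = 3700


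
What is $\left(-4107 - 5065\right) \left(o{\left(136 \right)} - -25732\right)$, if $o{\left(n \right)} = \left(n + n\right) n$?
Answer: $-575304528$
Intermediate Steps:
$o{\left(n \right)} = 2 n^{2}$ ($o{\left(n \right)} = 2 n n = 2 n^{2}$)
$\left(-4107 - 5065\right) \left(o{\left(136 \right)} - -25732\right) = \left(-4107 - 5065\right) \left(2 \cdot 136^{2} - -25732\right) = - 9172 \left(2 \cdot 18496 + 25732\right) = - 9172 \left(36992 + 25732\right) = \left(-9172\right) 62724 = -575304528$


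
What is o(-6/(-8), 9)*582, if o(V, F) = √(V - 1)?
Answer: 291*I ≈ 291.0*I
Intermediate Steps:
o(V, F) = √(-1 + V)
o(-6/(-8), 9)*582 = √(-1 - 6/(-8))*582 = √(-1 - 6*(-⅛))*582 = √(-1 + ¾)*582 = √(-¼)*582 = (I/2)*582 = 291*I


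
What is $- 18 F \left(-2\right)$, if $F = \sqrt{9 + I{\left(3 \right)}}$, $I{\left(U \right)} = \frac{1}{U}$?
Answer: $24 \sqrt{21} \approx 109.98$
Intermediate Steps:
$F = \frac{2 \sqrt{21}}{3}$ ($F = \sqrt{9 + \frac{1}{3}} = \sqrt{\frac{28}{3}} = \frac{2 \sqrt{21}}{3} \approx 3.055$)
$- 18 F \left(-2\right) = - 18 \frac{2 \sqrt{21}}{3} \left(-2\right) = - 12 \sqrt{21} \left(-2\right) = 24 \sqrt{21}$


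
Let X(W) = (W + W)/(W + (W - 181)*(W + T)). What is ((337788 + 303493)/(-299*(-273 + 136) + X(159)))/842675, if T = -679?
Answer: 7438218319/400380303364625 ≈ 1.8578e-5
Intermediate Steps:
X(W) = 2*W/(W + (-679 + W)*(-181 + W)) (X(W) = (W + W)/(W + (W - 181)*(W - 679)) = (2*W)/(W + (-181 + W)*(-679 + W)) = (2*W)/(W + (-679 + W)*(-181 + W)) = 2*W/(W + (-679 + W)*(-181 + W)))
((337788 + 303493)/(-299*(-273 + 136) + X(159)))/842675 = ((337788 + 303493)/(-299*(-273 + 136) + 2*159/(122899 + 159² - 859*159)))/842675 = (641281/(-299*(-137) + 2*159/(122899 + 25281 - 136581)))*(1/842675) = (641281/(40963 + 2*159/11599))*(1/842675) = (641281/(40963 + 2*159*(1/11599)))*(1/842675) = (641281/(40963 + 318/11599))*(1/842675) = (641281/(475130155/11599))*(1/842675) = (641281*(11599/475130155))*(1/842675) = (7438218319/475130155)*(1/842675) = 7438218319/400380303364625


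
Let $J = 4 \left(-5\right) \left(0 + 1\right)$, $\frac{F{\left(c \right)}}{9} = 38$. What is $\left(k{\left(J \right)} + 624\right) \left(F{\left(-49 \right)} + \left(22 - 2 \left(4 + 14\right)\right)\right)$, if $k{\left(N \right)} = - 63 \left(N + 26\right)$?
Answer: $80688$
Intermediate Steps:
$F{\left(c \right)} = 342$ ($F{\left(c \right)} = 9 \cdot 38 = 342$)
$J = -20$ ($J = \left(-20\right) 1 = -20$)
$k{\left(N \right)} = -1638 - 63 N$ ($k{\left(N \right)} = - 63 \left(26 + N\right) = -1638 - 63 N$)
$\left(k{\left(J \right)} + 624\right) \left(F{\left(-49 \right)} + \left(22 - 2 \left(4 + 14\right)\right)\right) = \left(\left(-1638 - -1260\right) + 624\right) \left(342 + \left(22 - 2 \left(4 + 14\right)\right)\right) = \left(\left(-1638 + 1260\right) + 624\right) \left(342 + \left(22 - 36\right)\right) = \left(-378 + 624\right) \left(342 + \left(22 - 36\right)\right) = 246 \left(342 - 14\right) = 246 \cdot 328 = 80688$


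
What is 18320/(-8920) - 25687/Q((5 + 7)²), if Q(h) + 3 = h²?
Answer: -15223915/4623459 ≈ -3.2928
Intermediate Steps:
Q(h) = -3 + h²
18320/(-8920) - 25687/Q((5 + 7)²) = 18320/(-8920) - 25687/(-3 + ((5 + 7)²)²) = 18320*(-1/8920) - 25687/(-3 + (12²)²) = -458/223 - 25687/(-3 + 144²) = -458/223 - 25687/(-3 + 20736) = -458/223 - 25687/20733 = -15223915/4623459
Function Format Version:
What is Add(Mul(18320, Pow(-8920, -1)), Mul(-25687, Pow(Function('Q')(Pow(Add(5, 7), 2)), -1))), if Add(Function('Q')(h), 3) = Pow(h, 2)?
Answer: Rational(-15223915, 4623459) ≈ -3.2928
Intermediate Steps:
Function('Q')(h) = Add(-3, Pow(h, 2))
Add(Mul(18320, Pow(-8920, -1)), Mul(-25687, Pow(Function('Q')(Pow(Add(5, 7), 2)), -1))) = Add(Mul(18320, Pow(-8920, -1)), Mul(-25687, Pow(Add(-3, Pow(Pow(Add(5, 7), 2), 2)), -1))) = Add(Mul(18320, Rational(-1, 8920)), Mul(-25687, Pow(Add(-3, Pow(Pow(12, 2), 2)), -1))) = Add(Rational(-458, 223), Mul(-25687, Pow(Add(-3, Pow(144, 2)), -1))) = Add(Rational(-458, 223), Mul(-25687, Pow(Add(-3, 20736), -1))) = Add(Rational(-458, 223), Mul(-25687, Pow(20733, -1))) = Add(Rational(-458, 223), Mul(-25687, Rational(1, 20733))) = Add(Rational(-458, 223), Rational(-25687, 20733)) = Rational(-15223915, 4623459)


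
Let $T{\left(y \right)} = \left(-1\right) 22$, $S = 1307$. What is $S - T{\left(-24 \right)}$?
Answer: $1329$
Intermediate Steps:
$T{\left(y \right)} = -22$
$S - T{\left(-24 \right)} = 1307 - -22 = 1307 + 22 = 1329$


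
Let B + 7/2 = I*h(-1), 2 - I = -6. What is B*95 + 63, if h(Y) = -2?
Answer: -3579/2 ≈ -1789.5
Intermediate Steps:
I = 8 (I = 2 - 1*(-6) = 2 + 6 = 8)
B = -39/2 (B = -7/2 + 8*(-2) = -7/2 - 16 = -39/2 ≈ -19.500)
B*95 + 63 = -39/2*95 + 63 = -3705/2 + 63 = -3579/2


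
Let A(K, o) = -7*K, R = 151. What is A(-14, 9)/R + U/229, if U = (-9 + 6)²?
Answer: 23801/34579 ≈ 0.68831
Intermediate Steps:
U = 9 (U = (-3)² = 9)
A(-14, 9)/R + U/229 = -7*(-14)/151 + 9/229 = 98*(1/151) + 9*(1/229) = 98/151 + 9/229 = 23801/34579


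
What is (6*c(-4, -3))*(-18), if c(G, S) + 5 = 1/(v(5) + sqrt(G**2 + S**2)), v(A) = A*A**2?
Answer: 35046/65 ≈ 539.17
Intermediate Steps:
v(A) = A**3
c(G, S) = -5 + 1/(125 + sqrt(G**2 + S**2)) (c(G, S) = -5 + 1/(5**3 + sqrt(G**2 + S**2)) = -5 + 1/(125 + sqrt(G**2 + S**2)))
(6*c(-4, -3))*(-18) = (6*((-624 - 5*sqrt((-4)**2 + (-3)**2))/(125 + sqrt((-4)**2 + (-3)**2))))*(-18) = (6*((-624 - 5*sqrt(16 + 9))/(125 + sqrt(16 + 9))))*(-18) = (6*((-624 - 5*sqrt(25))/(125 + sqrt(25))))*(-18) = (6*((-624 - 5*5)/(125 + 5)))*(-18) = (6*((-624 - 25)/130))*(-18) = (6*((1/130)*(-649)))*(-18) = (6*(-649/130))*(-18) = -1947/65*(-18) = 35046/65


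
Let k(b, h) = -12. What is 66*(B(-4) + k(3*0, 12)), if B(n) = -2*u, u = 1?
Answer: -924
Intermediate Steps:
B(n) = -2 (B(n) = -2*1 = -2)
66*(B(-4) + k(3*0, 12)) = 66*(-2 - 12) = 66*(-14) = -924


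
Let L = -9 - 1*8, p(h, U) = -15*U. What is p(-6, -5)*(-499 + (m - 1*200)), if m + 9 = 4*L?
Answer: -58200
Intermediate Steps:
L = -17 (L = -9 - 8 = -17)
m = -77 (m = -9 + 4*(-17) = -9 - 68 = -77)
p(-6, -5)*(-499 + (m - 1*200)) = (-15*(-5))*(-499 + (-77 - 1*200)) = 75*(-499 + (-77 - 200)) = 75*(-499 - 277) = 75*(-776) = -58200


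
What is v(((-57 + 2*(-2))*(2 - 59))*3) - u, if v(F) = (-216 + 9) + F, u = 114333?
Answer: -104109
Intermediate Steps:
v(F) = -207 + F
v(((-57 + 2*(-2))*(2 - 59))*3) - u = (-207 + ((-57 + 2*(-2))*(2 - 59))*3) - 1*114333 = (-207 + ((-57 - 4)*(-57))*3) - 114333 = (-207 - 61*(-57)*3) - 114333 = (-207 + 3477*3) - 114333 = (-207 + 10431) - 114333 = 10224 - 114333 = -104109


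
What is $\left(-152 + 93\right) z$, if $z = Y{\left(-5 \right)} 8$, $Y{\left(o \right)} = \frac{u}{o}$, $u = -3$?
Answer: $- \frac{1416}{5} \approx -283.2$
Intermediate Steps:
$Y{\left(o \right)} = - \frac{3}{o}$
$z = \frac{24}{5}$ ($z = - \frac{3}{-5} \cdot 8 = \left(-3\right) \left(- \frac{1}{5}\right) 8 = \frac{3}{5} \cdot 8 = \frac{24}{5} \approx 4.8$)
$\left(-152 + 93\right) z = \left(-152 + 93\right) \frac{24}{5} = \left(-59\right) \frac{24}{5} = - \frac{1416}{5}$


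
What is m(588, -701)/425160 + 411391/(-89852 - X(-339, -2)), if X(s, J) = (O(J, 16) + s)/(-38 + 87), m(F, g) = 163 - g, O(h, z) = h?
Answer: -118981100011/25996213335 ≈ -4.5769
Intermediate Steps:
X(s, J) = J/49 + s/49 (X(s, J) = (J + s)/(-38 + 87) = (J + s)/49 = (J + s)*(1/49) = J/49 + s/49)
m(588, -701)/425160 + 411391/(-89852 - X(-339, -2)) = (163 - 1*(-701))/425160 + 411391/(-89852 - ((1/49)*(-2) + (1/49)*(-339))) = (163 + 701)*(1/425160) + 411391/(-89852 - (-2/49 - 339/49)) = 864*(1/425160) + 411391/(-89852 - 1*(-341/49)) = 12/5905 + 411391/(-89852 + 341/49) = 12/5905 + 411391/(-4402407/49) = 12/5905 + 411391*(-49/4402407) = 12/5905 - 20158159/4402407 = -118981100011/25996213335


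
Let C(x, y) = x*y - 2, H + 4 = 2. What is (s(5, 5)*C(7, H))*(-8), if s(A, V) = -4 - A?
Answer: -1152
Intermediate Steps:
H = -2 (H = -4 + 2 = -2)
C(x, y) = -2 + x*y
(s(5, 5)*C(7, H))*(-8) = ((-4 - 1*5)*(-2 + 7*(-2)))*(-8) = ((-4 - 5)*(-2 - 14))*(-8) = -9*(-16)*(-8) = 144*(-8) = -1152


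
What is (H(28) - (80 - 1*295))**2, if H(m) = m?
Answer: 59049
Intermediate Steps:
(H(28) - (80 - 1*295))**2 = (28 - (80 - 1*295))**2 = (28 - (80 - 295))**2 = (28 - 1*(-215))**2 = (28 + 215)**2 = 243**2 = 59049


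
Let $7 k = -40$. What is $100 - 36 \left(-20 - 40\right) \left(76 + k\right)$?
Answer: $\frac{1063420}{7} \approx 1.5192 \cdot 10^{5}$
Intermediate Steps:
$k = - \frac{40}{7}$ ($k = \frac{1}{7} \left(-40\right) = - \frac{40}{7} \approx -5.7143$)
$100 - 36 \left(-20 - 40\right) \left(76 + k\right) = 100 - 36 \left(-20 - 40\right) \left(76 - \frac{40}{7}\right) = 100 - 36 \left(\left(-60\right) \frac{492}{7}\right) = 100 - - \frac{1062720}{7} = 100 + \frac{1062720}{7} = \frac{1063420}{7}$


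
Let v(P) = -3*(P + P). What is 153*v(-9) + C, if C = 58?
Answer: 8320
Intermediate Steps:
v(P) = -6*P
153*v(-9) + C = 153*(-6*(-9)) + 58 = 153*54 + 58 = 8262 + 58 = 8320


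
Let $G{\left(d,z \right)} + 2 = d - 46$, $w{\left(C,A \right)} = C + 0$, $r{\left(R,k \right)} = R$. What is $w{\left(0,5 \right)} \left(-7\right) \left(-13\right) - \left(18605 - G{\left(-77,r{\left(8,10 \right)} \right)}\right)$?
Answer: $-18730$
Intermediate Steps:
$w{\left(C,A \right)} = C$
$G{\left(d,z \right)} = -48 + d$ ($G{\left(d,z \right)} = -2 + \left(d - 46\right) = -2 + \left(-46 + d\right) = -48 + d$)
$w{\left(0,5 \right)} \left(-7\right) \left(-13\right) - \left(18605 - G{\left(-77,r{\left(8,10 \right)} \right)}\right) = 0 \left(-7\right) \left(-13\right) - \left(18605 - \left(-48 - 77\right)\right) = 0 \left(-13\right) - \left(18605 - -125\right) = 0 - \left(18605 + 125\right) = 0 - 18730 = -18730$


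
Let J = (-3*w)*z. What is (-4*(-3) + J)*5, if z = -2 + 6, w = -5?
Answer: 360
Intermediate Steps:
z = 4
J = 60 (J = -3*(-5)*4 = 15*4 = 60)
(-4*(-3) + J)*5 = (-4*(-3) + 60)*5 = (12 + 60)*5 = 72*5 = 360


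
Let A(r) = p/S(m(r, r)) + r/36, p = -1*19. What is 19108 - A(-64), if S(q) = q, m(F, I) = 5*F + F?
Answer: 22014407/1152 ≈ 19110.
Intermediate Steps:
m(F, I) = 6*F
p = -19
A(r) = -19/(6*r) + r/36 (A(r) = -19*1/(6*r) + r/36 = -19/(6*r) + r*(1/36) = -19/(6*r) + r/36)
19108 - A(-64) = 19108 - (-114 + (-64)²)/(36*(-64)) = 19108 - (-1)*(-114 + 4096)/(36*64) = 19108 - (-1)*3982/(36*64) = 19108 - 1*(-1991/1152) = 19108 + 1991/1152 = 22014407/1152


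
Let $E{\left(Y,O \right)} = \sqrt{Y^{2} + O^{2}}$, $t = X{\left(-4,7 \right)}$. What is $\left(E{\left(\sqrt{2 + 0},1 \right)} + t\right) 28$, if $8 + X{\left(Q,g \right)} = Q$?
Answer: $-336 + 28 \sqrt{3} \approx -287.5$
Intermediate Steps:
$X{\left(Q,g \right)} = -8 + Q$
$t = -12$ ($t = -8 - 4 = -12$)
$E{\left(Y,O \right)} = \sqrt{O^{2} + Y^{2}}$
$\left(E{\left(\sqrt{2 + 0},1 \right)} + t\right) 28 = \left(\sqrt{1^{2} + \left(\sqrt{2 + 0}\right)^{2}} - 12\right) 28 = \left(\sqrt{1 + \left(\sqrt{2}\right)^{2}} - 12\right) 28 = \left(\sqrt{1 + 2} - 12\right) 28 = \left(\sqrt{3} - 12\right) 28 = \left(-12 + \sqrt{3}\right) 28 = -336 + 28 \sqrt{3}$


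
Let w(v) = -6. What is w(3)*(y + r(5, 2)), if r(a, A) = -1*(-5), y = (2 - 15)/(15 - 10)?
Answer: -72/5 ≈ -14.400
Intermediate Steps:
y = -13/5 ≈ -2.6000
r(a, A) = 5
w(3)*(y + r(5, 2)) = -6*(-13/5 + 5) = -6*12/5 = -72/5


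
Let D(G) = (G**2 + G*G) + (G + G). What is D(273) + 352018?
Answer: 501622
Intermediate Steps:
D(G) = 2*G + 2*G**2 (D(G) = (G**2 + G**2) + 2*G = 2*G**2 + 2*G = 2*G + 2*G**2)
D(273) + 352018 = 2*273*(1 + 273) + 352018 = 2*273*274 + 352018 = 149604 + 352018 = 501622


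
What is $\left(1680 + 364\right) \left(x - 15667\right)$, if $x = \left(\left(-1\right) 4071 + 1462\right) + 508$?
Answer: $-36317792$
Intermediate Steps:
$x = -2101$ ($x = \left(-4071 + 1462\right) + 508 = -2609 + 508 = -2101$)
$\left(1680 + 364\right) \left(x - 15667\right) = \left(1680 + 364\right) \left(-2101 - 15667\right) = 2044 \left(-17768\right) = -36317792$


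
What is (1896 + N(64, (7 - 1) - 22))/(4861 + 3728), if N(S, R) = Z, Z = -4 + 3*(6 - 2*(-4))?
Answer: 1934/8589 ≈ 0.22517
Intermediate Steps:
Z = 38 (Z = -4 + 3*(6 + 8) = -4 + 3*14 = -4 + 42 = 38)
N(S, R) = 38
(1896 + N(64, (7 - 1) - 22))/(4861 + 3728) = (1896 + 38)/(4861 + 3728) = 1934/8589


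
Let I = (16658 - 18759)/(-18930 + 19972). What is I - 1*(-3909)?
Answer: 4071077/1042 ≈ 3907.0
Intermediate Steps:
I = -2101/1042 ≈ -2.0163
I - 1*(-3909) = -2101/1042 - 1*(-3909) = -2101/1042 + 3909 = 4071077/1042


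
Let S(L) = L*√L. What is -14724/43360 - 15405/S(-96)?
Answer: -3681/10840 - 5135*I*√6/768 ≈ -0.33958 - 16.378*I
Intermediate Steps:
S(L) = L^(3/2)
-14724/43360 - 15405/S(-96) = -14724/43360 - 15405*I*√6/2304 = -14724*1/43360 - 15405*I*√6/2304 = -3681/10840 - 5135*I*√6/768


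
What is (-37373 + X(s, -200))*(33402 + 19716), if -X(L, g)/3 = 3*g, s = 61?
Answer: -1889566614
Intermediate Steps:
X(L, g) = -9*g
(-37373 + X(s, -200))*(33402 + 19716) = (-37373 - 9*(-200))*(33402 + 19716) = (-37373 + 1800)*53118 = -35573*53118 = -1889566614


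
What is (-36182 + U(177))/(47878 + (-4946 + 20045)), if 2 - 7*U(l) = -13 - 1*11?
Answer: -253248/440839 ≈ -0.57447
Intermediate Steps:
U(l) = 26/7 (U(l) = 2/7 - (-13 - 1*11)/7 = 2/7 - (-13 - 11)/7 = 2/7 - 1/7*(-24) = 2/7 + 24/7 = 26/7)
(-36182 + U(177))/(47878 + (-4946 + 20045)) = (-36182 + 26/7)/(47878 + (-4946 + 20045)) = -253248/(7*(47878 + 15099)) = -253248/7/62977 = -253248/7*1/62977 = -253248/440839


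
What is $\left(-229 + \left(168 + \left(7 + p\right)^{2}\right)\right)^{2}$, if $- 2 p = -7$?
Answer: $\frac{38809}{16} \approx 2425.6$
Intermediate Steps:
$p = \frac{7}{2}$ ($p = \left(- \frac{1}{2}\right) \left(-7\right) = \frac{7}{2} \approx 3.5$)
$\left(-229 + \left(168 + \left(7 + p\right)^{2}\right)\right)^{2} = \left(-229 + \left(168 + \left(7 + \frac{7}{2}\right)^{2}\right)\right)^{2} = \left(-229 + \left(168 + \left(\frac{21}{2}\right)^{2}\right)\right)^{2} = \left(-229 + \left(168 + \frac{441}{4}\right)\right)^{2} = \left(-229 + \frac{1113}{4}\right)^{2} = \left(\frac{197}{4}\right)^{2} = \frac{38809}{16}$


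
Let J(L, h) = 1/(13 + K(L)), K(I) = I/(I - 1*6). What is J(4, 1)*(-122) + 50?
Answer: 428/11 ≈ 38.909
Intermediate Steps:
K(I) = I/(-6 + I) (K(I) = I/(I - 6) = I/(-6 + I))
J(L, h) = 1/(13 + L/(-6 + L))
J(4, 1)*(-122) + 50 = ((-6 + 4)/(2*(-39 + 7*4)))*(-122) + 50 = ((½)*(-2)/(-39 + 28))*(-122) + 50 = ((½)*(-2)/(-11))*(-122) + 50 = ((½)*(-1/11)*(-2))*(-122) + 50 = (1/11)*(-122) + 50 = -122/11 + 50 = 428/11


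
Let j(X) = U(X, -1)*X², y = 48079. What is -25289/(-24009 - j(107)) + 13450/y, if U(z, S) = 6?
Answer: 2462725181/4457067537 ≈ 0.55254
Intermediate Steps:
j(X) = 6*X²
-25289/(-24009 - j(107)) + 13450/y = -25289/(-24009 - 6*107²) + 13450/48079 = -25289/(-24009 - 6*11449) + 13450*(1/48079) = -25289/(-24009 - 1*68694) + 13450/48079 = -25289/(-24009 - 68694) + 13450/48079 = -25289/(-92703) + 13450/48079 = -25289*(-1/92703) + 13450/48079 = 25289/92703 + 13450/48079 = 2462725181/4457067537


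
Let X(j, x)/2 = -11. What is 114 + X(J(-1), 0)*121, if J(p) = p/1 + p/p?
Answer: -2548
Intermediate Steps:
J(p) = 1 + p (J(p) = p*1 + 1 = p + 1 = 1 + p)
X(j, x) = -22 (X(j, x) = 2*(-11) = -22)
114 + X(J(-1), 0)*121 = 114 - 22*121 = 114 - 2662 = -2548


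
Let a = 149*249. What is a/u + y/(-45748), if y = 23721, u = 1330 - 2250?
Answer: -429779967/10522040 ≈ -40.846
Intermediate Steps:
u = -920
a = 37101
a/u + y/(-45748) = 37101/(-920) + 23721/(-45748) = 37101*(-1/920) + 23721*(-1/45748) = -37101/920 - 23721/45748 = -429779967/10522040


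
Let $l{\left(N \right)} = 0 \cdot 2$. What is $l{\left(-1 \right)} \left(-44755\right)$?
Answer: $0$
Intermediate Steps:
$l{\left(N \right)} = 0$
$l{\left(-1 \right)} \left(-44755\right) = 0 \left(-44755\right) = 0$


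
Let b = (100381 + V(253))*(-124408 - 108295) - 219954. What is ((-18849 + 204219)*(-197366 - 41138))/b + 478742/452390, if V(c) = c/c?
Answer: 155919831138811/52837823104375 ≈ 2.9509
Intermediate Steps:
V(c) = 1
b = -23359412500 (b = (100381 + 1)*(-124408 - 108295) - 219954 = 100382*(-232703) - 219954 = -23359192546 - 219954 = -23359412500)
((-18849 + 204219)*(-197366 - 41138))/b + 478742/452390 = ((-18849 + 204219)*(-197366 - 41138))/(-23359412500) + 478742/452390 = (185370*(-238504))*(-1/23359412500) + 478742*(1/452390) = -44211486480*(-1/23359412500) + 239371/226195 = 2210574324/1167970625 + 239371/226195 = 155919831138811/52837823104375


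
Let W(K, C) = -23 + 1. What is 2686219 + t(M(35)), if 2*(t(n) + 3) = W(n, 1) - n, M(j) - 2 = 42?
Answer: 2686183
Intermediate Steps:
W(K, C) = -22
M(j) = 44 (M(j) = 2 + 42 = 44)
t(n) = -14 - n/2 (t(n) = -3 + (-22 - n)/2 = -3 + (-11 - n/2) = -14 - n/2)
2686219 + t(M(35)) = 2686219 + (-14 - 1/2*44) = 2686219 + (-14 - 22) = 2686219 - 36 = 2686183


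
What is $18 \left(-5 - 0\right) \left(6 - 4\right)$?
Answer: $-180$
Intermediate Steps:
$18 \left(-5 - 0\right) \left(6 - 4\right) = 18 \left(-5 + 0\right) 2 = 18 \left(\left(-5\right) 2\right) = 18 \left(-10\right) = -180$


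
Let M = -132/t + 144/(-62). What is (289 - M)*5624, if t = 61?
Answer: 3121224392/1891 ≈ 1.6506e+6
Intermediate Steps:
M = -8484/1891 (M = -132/61 + 144/(-62) = -132*1/61 + 144*(-1/62) = -132/61 - 72/31 = -8484/1891 ≈ -4.4865)
(289 - M)*5624 = (289 - 1*(-8484/1891))*5624 = (289 + 8484/1891)*5624 = (554983/1891)*5624 = 3121224392/1891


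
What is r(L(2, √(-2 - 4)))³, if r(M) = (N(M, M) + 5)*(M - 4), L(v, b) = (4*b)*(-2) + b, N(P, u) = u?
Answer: -30682196 - 2068458*I*√6 ≈ -3.0682e+7 - 5.0667e+6*I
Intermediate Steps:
L(v, b) = -7*b (L(v, b) = -8*b + b = -7*b)
r(M) = (-4 + M)*(5 + M) (r(M) = (M + 5)*(M - 4) = (5 + M)*(-4 + M) = (-4 + M)*(5 + M))
r(L(2, √(-2 - 4)))³ = (-20 - 7*√(-2 - 4) + (-7*√(-2 - 4))²)³ = (-20 - 7*I*√6 + (-7*I*√6)²)³ = (-20 - 7*I*√6 - 294)³ = (-314 - 7*I*√6)³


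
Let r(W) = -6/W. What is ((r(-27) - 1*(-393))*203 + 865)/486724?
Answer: 363101/2190258 ≈ 0.16578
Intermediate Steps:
((r(-27) - 1*(-393))*203 + 865)/486724 = ((-6/(-27) - 1*(-393))*203 + 865)/486724 = ((-6*(-1/27) + 393)*203 + 865)*(1/486724) = ((2/9 + 393)*203 + 865)*(1/486724) = ((3539/9)*203 + 865)*(1/486724) = (718417/9 + 865)*(1/486724) = (726202/9)*(1/486724) = 363101/2190258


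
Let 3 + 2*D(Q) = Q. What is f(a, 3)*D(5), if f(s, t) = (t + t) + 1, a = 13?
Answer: 7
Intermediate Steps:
f(s, t) = 1 + 2*t (f(s, t) = 2*t + 1 = 1 + 2*t)
D(Q) = -3/2 + Q/2
f(a, 3)*D(5) = (1 + 2*3)*(-3/2 + (1/2)*5) = (1 + 6)*(-3/2 + 5/2) = 7*1 = 7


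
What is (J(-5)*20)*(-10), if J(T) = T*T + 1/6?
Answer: -15100/3 ≈ -5033.3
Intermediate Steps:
J(T) = ⅙ + T² (J(T) = T² + ⅙ = ⅙ + T²)
(J(-5)*20)*(-10) = ((⅙ + (-5)²)*20)*(-10) = ((⅙ + 25)*20)*(-10) = ((151/6)*20)*(-10) = (1510/3)*(-10) = -15100/3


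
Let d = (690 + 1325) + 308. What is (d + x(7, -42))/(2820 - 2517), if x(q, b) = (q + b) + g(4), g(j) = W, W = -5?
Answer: 761/101 ≈ 7.5347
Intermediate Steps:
g(j) = -5
x(q, b) = -5 + b + q (x(q, b) = (q + b) - 5 = (b + q) - 5 = -5 + b + q)
d = 2323 (d = 2015 + 308 = 2323)
(d + x(7, -42))/(2820 - 2517) = (2323 + (-5 - 42 + 7))/(2820 - 2517) = (2323 - 40)/303 = 2283*(1/303) = 761/101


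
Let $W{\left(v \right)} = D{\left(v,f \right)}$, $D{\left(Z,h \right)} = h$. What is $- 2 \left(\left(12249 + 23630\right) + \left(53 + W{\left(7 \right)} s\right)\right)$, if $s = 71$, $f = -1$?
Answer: $-71722$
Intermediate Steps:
$W{\left(v \right)} = -1$
$- 2 \left(\left(12249 + 23630\right) + \left(53 + W{\left(7 \right)} s\right)\right) = - 2 \left(\left(12249 + 23630\right) + \left(53 - 71\right)\right) = - 2 \left(35879 + \left(53 - 71\right)\right) = - 2 \left(35879 - 18\right) = \left(-2\right) 35861 = -71722$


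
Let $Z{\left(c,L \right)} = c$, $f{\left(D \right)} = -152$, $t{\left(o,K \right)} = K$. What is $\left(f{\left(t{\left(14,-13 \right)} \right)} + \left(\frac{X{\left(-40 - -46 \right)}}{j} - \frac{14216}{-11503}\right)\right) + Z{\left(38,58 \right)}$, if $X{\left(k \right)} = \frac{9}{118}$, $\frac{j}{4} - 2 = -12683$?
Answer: $- \frac{862651063551}{7650047144} \approx -112.76$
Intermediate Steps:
$j = -50724$ ($j = 8 + 4 \left(-12683\right) = 8 - 50732 = -50724$)
$X{\left(k \right)} = \frac{9}{118}$ ($X{\left(k \right)} = 9 \cdot \frac{1}{118} = \frac{9}{118}$)
$\left(f{\left(t{\left(14,-13 \right)} \right)} + \left(\frac{X{\left(-40 - -46 \right)}}{j} - \frac{14216}{-11503}\right)\right) + Z{\left(38,58 \right)} = \left(-152 + \left(\frac{9}{118 \left(-50724\right)} - \frac{14216}{-11503}\right)\right) + 38 = \left(-152 + \left(\frac{9}{118} \left(- \frac{1}{50724}\right) - - \frac{14216}{11503}\right)\right) + 38 = \left(-152 + \left(- \frac{1}{665048} + \frac{14216}{11503}\right)\right) + 38 = \left(-152 + \frac{9454310865}{7650047144}\right) + 38 = - \frac{1153352855023}{7650047144} + 38 = - \frac{862651063551}{7650047144}$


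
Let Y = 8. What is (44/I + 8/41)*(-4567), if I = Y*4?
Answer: -2352005/328 ≈ -7170.8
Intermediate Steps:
I = 32 (I = 8*4 = 32)
(44/I + 8/41)*(-4567) = (44/32 + 8/41)*(-4567) = (44*(1/32) + 8*(1/41))*(-4567) = (11/8 + 8/41)*(-4567) = (515/328)*(-4567) = -2352005/328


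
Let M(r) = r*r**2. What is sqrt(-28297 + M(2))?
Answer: I*sqrt(28289) ≈ 168.19*I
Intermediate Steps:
M(r) = r**3
sqrt(-28297 + M(2)) = sqrt(-28297 + 2**3) = sqrt(-28297 + 8) = sqrt(-28289) = I*sqrt(28289)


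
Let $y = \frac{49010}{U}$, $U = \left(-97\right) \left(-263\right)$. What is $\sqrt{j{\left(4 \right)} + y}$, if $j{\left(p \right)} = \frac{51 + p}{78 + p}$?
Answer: $\frac{5 \sqrt{453685430054}}{2091902} \approx 1.6099$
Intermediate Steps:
$U = 25511$
$j{\left(p \right)} = \frac{51 + p}{78 + p}$
$y = \frac{49010}{25511} \approx 1.9211$
$\sqrt{j{\left(4 \right)} + y} = \sqrt{\frac{51 + 4}{78 + 4} + \frac{49010}{25511}} = \sqrt{\frac{1}{82} \cdot 55 + \frac{49010}{25511}} = \sqrt{\frac{55}{82} + \frac{49010}{25511}} = \sqrt{\frac{5421925}{2091902}} = \frac{5 \sqrt{453685430054}}{2091902}$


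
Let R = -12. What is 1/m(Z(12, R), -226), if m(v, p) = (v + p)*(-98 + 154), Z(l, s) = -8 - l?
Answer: -1/13776 ≈ -7.2590e-5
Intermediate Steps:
m(v, p) = 56*p + 56*v (m(v, p) = (p + v)*56 = 56*p + 56*v)
1/m(Z(12, R), -226) = 1/(56*(-226) + 56*(-8 - 1*12)) = 1/(-12656 + 56*(-8 - 12)) = 1/(-12656 + 56*(-20)) = 1/(-12656 - 1120) = 1/(-13776) = -1/13776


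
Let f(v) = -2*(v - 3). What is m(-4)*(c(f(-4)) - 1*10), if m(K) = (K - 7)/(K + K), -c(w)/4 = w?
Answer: -363/4 ≈ -90.750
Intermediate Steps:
f(v) = 6 - 2*v (f(v) = -2*(-3 + v) = 6 - 2*v)
c(w) = -4*w
m(K) = (-7 + K)/(2*K) (m(K) = (-7 + K)/((2*K)) = (-7 + K)*(1/(2*K)) = (-7 + K)/(2*K))
m(-4)*(c(f(-4)) - 1*10) = ((1/2)*(-7 - 4)/(-4))*(-4*(6 - 2*(-4)) - 1*10) = ((1/2)*(-1/4)*(-11))*(-4*(6 + 8) - 10) = 11*(-4*14 - 10)/8 = 11*(-56 - 10)/8 = (11/8)*(-66) = -363/4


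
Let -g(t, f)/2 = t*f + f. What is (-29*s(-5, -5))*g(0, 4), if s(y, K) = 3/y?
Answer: -696/5 ≈ -139.20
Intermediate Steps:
g(t, f) = -2*f - 2*f*t (g(t, f) = -2*(t*f + f) = -2*(f*t + f) = -2*(f + f*t) = -2*f - 2*f*t)
(-29*s(-5, -5))*g(0, 4) = (-87/(-5))*(-2*4*(1 + 0)) = (-87*(-1)/5)*(-2*4*1) = -29*(-⅗)*(-8) = (87/5)*(-8) = -696/5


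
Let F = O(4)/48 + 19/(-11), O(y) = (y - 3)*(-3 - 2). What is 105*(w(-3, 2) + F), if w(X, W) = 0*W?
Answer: -33845/176 ≈ -192.30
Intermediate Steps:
O(y) = 15 - 5*y (O(y) = (-3 + y)*(-5) = 15 - 5*y)
w(X, W) = 0
F = -967/528 (F = (15 - 5*4)/48 + 19/(-11) = (15 - 20)*(1/48) + 19*(-1/11) = -5*1/48 - 19/11 = -5/48 - 19/11 = -967/528 ≈ -1.8314)
105*(w(-3, 2) + F) = 105*(0 - 967/528) = 105*(-967/528) = -33845/176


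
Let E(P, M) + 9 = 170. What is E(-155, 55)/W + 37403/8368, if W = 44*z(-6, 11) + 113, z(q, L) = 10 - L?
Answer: 170785/25104 ≈ 6.8031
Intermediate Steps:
E(P, M) = 161 (E(P, M) = -9 + 170 = 161)
W = 69 (W = 44*(10 - 1*11) + 113 = 44*(10 - 11) + 113 = 44*(-1) + 113 = -44 + 113 = 69)
E(-155, 55)/W + 37403/8368 = 161/69 + 37403/8368 = 161*(1/69) + 37403*(1/8368) = 7/3 + 37403/8368 = 170785/25104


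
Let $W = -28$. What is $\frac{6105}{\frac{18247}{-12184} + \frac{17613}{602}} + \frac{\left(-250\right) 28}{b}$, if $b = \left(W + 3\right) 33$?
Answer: $\frac{767355211280}{3359599617} \approx 228.41$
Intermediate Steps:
$b = -825$ ($b = \left(-28 + 3\right) 33 = \left(-25\right) 33 = -825$)
$\frac{6105}{\frac{18247}{-12184} + \frac{17613}{602}} + \frac{\left(-250\right) 28}{b} = \frac{6105}{\frac{18247}{-12184} + \frac{17613}{602}} + \frac{\left(-250\right) 28}{-825} = \frac{6105}{18247 \left(- \frac{1}{12184}\right) + 17613 \cdot \frac{1}{602}} - - \frac{280}{33} = \frac{6105}{- \frac{18247}{12184} + \frac{17613}{602}} + \frac{280}{33} = \frac{6105}{\frac{101806049}{3667384}} + \frac{280}{33} = 6105 \cdot \frac{3667384}{101806049} + \frac{280}{33} = \frac{22389379320}{101806049} + \frac{280}{33} = \frac{767355211280}{3359599617}$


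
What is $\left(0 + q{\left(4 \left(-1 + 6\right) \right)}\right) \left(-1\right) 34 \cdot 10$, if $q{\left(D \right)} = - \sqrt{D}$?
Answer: $680 \sqrt{5} \approx 1520.5$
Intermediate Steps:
$\left(0 + q{\left(4 \left(-1 + 6\right) \right)}\right) \left(-1\right) 34 \cdot 10 = \left(0 - \sqrt{4 \left(-1 + 6\right)}\right) \left(-1\right) 34 \cdot 10 = \left(0 - \sqrt{4 \cdot 5}\right) \left(-1\right) 34 \cdot 10 = \left(0 - \sqrt{20}\right) \left(-1\right) 34 \cdot 10 = \left(0 - 2 \sqrt{5}\right) \left(-1\right) 34 \cdot 10 = - 2 \sqrt{5} \left(-1\right) 34 \cdot 10 = 2 \sqrt{5} \cdot 34 \cdot 10 = 68 \sqrt{5} \cdot 10 = 680 \sqrt{5}$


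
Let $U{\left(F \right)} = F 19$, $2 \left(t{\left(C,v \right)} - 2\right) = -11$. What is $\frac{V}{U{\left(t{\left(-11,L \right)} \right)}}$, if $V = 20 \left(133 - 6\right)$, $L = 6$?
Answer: $- \frac{5080}{133} \approx -38.195$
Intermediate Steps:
$t{\left(C,v \right)} = - \frac{7}{2}$ ($t{\left(C,v \right)} = 2 + \frac{1}{2} \left(-11\right) = 2 - \frac{11}{2} = - \frac{7}{2}$)
$V = 2540$ ($V = 20 \cdot 127 = 2540$)
$U{\left(F \right)} = 19 F$
$\frac{V}{U{\left(t{\left(-11,L \right)} \right)}} = \frac{2540}{19 \left(- \frac{7}{2}\right)} = \frac{2540}{- \frac{133}{2}} = 2540 \left(- \frac{2}{133}\right) = - \frac{5080}{133}$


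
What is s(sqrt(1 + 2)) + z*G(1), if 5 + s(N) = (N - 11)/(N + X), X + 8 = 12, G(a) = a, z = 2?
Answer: -86/13 + 15*sqrt(3)/13 ≈ -4.6169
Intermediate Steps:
X = 4 (X = -8 + 12 = 4)
s(N) = -5 + (-11 + N)/(4 + N) (s(N) = -5 + (N - 11)/(N + 4) = -5 + (-11 + N)/(4 + N))
s(sqrt(1 + 2)) + z*G(1) = (-31 - 4*sqrt(1 + 2))/(4 + sqrt(1 + 2)) + 2*1 = (-31 - 4*sqrt(3))/(4 + sqrt(3)) + 2 = 2 + (-31 - 4*sqrt(3))/(4 + sqrt(3))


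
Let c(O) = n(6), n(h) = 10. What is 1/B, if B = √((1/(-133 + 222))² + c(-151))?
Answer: 89*√79211/79211 ≈ 0.31623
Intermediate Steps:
c(O) = 10
B = √79211/89 (B = √((1/(-133 + 222))² + 10) = √((1/89)² + 10) = √(1/7921 + 10) = √(79211/7921) = √79211/89 ≈ 3.1623)
1/B = 1/(√79211/89) = 89*√79211/79211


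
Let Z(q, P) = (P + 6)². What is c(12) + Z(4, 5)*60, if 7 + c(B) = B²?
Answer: 7397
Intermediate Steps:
Z(q, P) = (6 + P)²
c(B) = -7 + B²
c(12) + Z(4, 5)*60 = (-7 + 12²) + (6 + 5)²*60 = (-7 + 144) + 11²*60 = 137 + 121*60 = 137 + 7260 = 7397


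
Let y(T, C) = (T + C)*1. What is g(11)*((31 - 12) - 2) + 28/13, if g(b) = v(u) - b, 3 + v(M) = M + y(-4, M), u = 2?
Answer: -3066/13 ≈ -235.85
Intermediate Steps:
y(T, C) = C + T (y(T, C) = (C + T)*1 = C + T)
v(M) = -7 + 2*M (v(M) = -3 + (M + (M - 4)) = -3 + (M + (-4 + M)) = -3 + (-4 + 2*M) = -7 + 2*M)
g(b) = -3 - b (g(b) = (-7 + 2*2) - b = (-7 + 4) - b = -3 - b)
g(11)*((31 - 12) - 2) + 28/13 = (-3 - 1*11)*((31 - 12) - 2) + 28/13 = (-3 - 11)*(19 - 2) + 28*(1/13) = -14*17 + 28/13 = -238 + 28/13 = -3066/13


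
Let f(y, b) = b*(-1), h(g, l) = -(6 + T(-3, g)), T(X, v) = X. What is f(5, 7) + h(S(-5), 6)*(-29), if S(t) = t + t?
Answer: 80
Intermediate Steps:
S(t) = 2*t
h(g, l) = -3 (h(g, l) = -(6 - 3) = -1*3 = -3)
f(y, b) = -b
f(5, 7) + h(S(-5), 6)*(-29) = -1*7 - 3*(-29) = -7 + 87 = 80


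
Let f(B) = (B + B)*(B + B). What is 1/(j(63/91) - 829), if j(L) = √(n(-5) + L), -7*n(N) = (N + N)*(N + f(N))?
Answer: -75439/62526518 - √1129583/62526518 ≈ -0.0012235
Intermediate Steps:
f(B) = 4*B² (f(B) = (2*B)*(2*B) = 4*B²)
n(N) = -2*N*(N + 4*N²)/7 (n(N) = -(N + N)*(N + 4*N²)/7 = -2*N*(N + 4*N²)/7)
j(L) = √(950/7 + L) (j(L) = √(-2/7*(-5)²*(1 + 4*(-5)) + L) = √(-2/7*25*(1 - 20) + L) = √(-2/7*25*(-19) + L) = √(950/7 + L))
1/(j(63/91) - 829) = 1/(√(6650 + 49*(63/91))/7 - 829) = 1/(√(6650 + 49*(63*(1/91)))/7 - 829) = 1/(√(6650 + 49*(9/13))/7 - 829) = 1/(√(6650 + 441/13)/7 - 829) = 1/(√(86891/13)/7 - 829) = 1/((√1129583/13)/7 - 829) = 1/(√1129583/91 - 829) = 1/(-829 + √1129583/91)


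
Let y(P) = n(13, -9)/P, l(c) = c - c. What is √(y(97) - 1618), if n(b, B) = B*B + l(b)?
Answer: I*√15215905/97 ≈ 40.214*I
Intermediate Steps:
l(c) = 0
n(b, B) = B² (n(b, B) = B*B + 0 = B² + 0 = B²)
y(P) = 81/P (y(P) = (-9)²/P = 81/P)
√(y(97) - 1618) = √(81/97 - 1618) = √(-156865/97) = I*√15215905/97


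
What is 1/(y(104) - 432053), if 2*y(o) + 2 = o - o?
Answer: -1/432054 ≈ -2.3145e-6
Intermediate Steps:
y(o) = -1 (y(o) = -1 + (o - o)/2 = -1 + (½)*0 = -1 + 0 = -1)
1/(y(104) - 432053) = 1/(-1 - 432053) = 1/(-432054) = -1/432054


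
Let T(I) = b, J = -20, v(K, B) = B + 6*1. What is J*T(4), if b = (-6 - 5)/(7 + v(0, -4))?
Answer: 220/9 ≈ 24.444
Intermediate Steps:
v(K, B) = 6 + B (v(K, B) = B + 6 = 6 + B)
b = -11/9 (b = (-6 - 5)/(7 + (6 - 4)) = -11/(7 + 2) = -11/9 ≈ -1.2222)
T(I) = -11/9
J*T(4) = -20*(-11/9) = 220/9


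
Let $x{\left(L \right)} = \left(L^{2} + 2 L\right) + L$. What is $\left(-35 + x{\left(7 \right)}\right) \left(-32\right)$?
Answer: $-1120$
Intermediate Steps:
$x{\left(L \right)} = L^{2} + 3 L$
$\left(-35 + x{\left(7 \right)}\right) \left(-32\right) = \left(-35 + 7 \left(3 + 7\right)\right) \left(-32\right) = \left(-35 + 7 \cdot 10\right) \left(-32\right) = \left(-35 + 70\right) \left(-32\right) = 35 \left(-32\right) = -1120$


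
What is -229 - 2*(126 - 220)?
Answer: -41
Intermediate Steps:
-229 - 2*(126 - 220) = -229 - 2*(-94) = -229 + 188 = -41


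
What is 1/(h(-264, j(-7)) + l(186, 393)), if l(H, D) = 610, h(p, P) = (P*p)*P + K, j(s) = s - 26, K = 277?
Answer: -1/286609 ≈ -3.4891e-6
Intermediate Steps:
j(s) = -26 + s
h(p, P) = 277 + p*P² (h(p, P) = (P*p)*P + 277 = p*P² + 277 = 277 + p*P²)
1/(h(-264, j(-7)) + l(186, 393)) = 1/((277 - 264*(-26 - 7)²) + 610) = 1/((277 - 264*(-33)²) + 610) = 1/((277 - 264*1089) + 610) = 1/((277 - 287496) + 610) = 1/(-287219 + 610) = 1/(-286609) = -1/286609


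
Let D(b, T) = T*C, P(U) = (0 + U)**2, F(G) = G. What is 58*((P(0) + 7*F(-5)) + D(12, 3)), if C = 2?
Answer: -1682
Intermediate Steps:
P(U) = U**2
D(b, T) = 2*T (D(b, T) = T*2 = 2*T)
58*((P(0) + 7*F(-5)) + D(12, 3)) = 58*((0**2 + 7*(-5)) + 2*3) = 58*((0 - 35) + 6) = 58*(-35 + 6) = 58*(-29) = -1682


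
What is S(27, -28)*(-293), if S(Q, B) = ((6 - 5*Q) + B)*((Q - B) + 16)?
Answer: 3266071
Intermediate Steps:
S(Q, B) = (6 + B - 5*Q)*(16 + Q - B)
S(27, -28)*(-293) = (96 - 1*(-28)² - 74*27 - 5*27² + 10*(-28) + 6*(-28)*27)*(-293) = (96 - 1*784 - 1998 - 5*729 - 280 - 4536)*(-293) = (96 - 784 - 1998 - 3645 - 280 - 4536)*(-293) = -11147*(-293) = 3266071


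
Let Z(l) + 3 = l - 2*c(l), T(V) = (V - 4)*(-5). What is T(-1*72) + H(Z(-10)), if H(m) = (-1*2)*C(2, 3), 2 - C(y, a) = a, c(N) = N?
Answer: 382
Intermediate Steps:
C(y, a) = 2 - a
T(V) = 20 - 5*V (T(V) = (-4 + V)*(-5) = 20 - 5*V)
Z(l) = -3 - l (Z(l) = -3 + (l - 2*l) = -3 - l)
H(m) = 2 (H(m) = (-1*2)*(2 - 1*3) = -2*(2 - 3) = -2*(-1) = 2)
T(-1*72) + H(Z(-10)) = (20 - (-5)*72) + 2 = (20 - 5*(-72)) + 2 = (20 + 360) + 2 = 380 + 2 = 382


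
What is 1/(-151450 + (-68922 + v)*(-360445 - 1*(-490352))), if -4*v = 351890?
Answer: -2/40763690523 ≈ -4.9063e-11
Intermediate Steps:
v = -175945/2 (v = -1/4*351890 = -175945/2 ≈ -87973.)
1/(-151450 + (-68922 + v)*(-360445 - 1*(-490352))) = 1/(-151450 + (-68922 - 175945/2)*(-360445 - 1*(-490352))) = 1/(-151450 - 313789*(-360445 + 490352)/2) = 1/(-151450 - 313789/2*129907) = 1/(-151450 - 40763387623/2) = 1/(-40763690523/2) = -2/40763690523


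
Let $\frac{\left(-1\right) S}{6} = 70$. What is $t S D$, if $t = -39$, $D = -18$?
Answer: $-294840$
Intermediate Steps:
$S = -420$ ($S = \left(-6\right) 70 = -420$)
$t S D = \left(-39\right) \left(-420\right) \left(-18\right) = 16380 \left(-18\right) = -294840$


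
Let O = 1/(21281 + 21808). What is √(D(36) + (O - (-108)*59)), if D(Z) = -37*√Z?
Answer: √11418470857239/43089 ≈ 78.422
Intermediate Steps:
O = 1/43089 ≈ 2.3208e-5
√(D(36) + (O - (-108)*59)) = √(-37*√36 + (1/43089 - (-108)*59)) = √(-37*6 + (1/43089 - 1*(-6372))) = √(-222 + (1/43089 + 6372)) = √(-222 + 274563109/43089) = √(264997351/43089) = √11418470857239/43089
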